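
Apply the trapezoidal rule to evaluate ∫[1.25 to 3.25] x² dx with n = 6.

f(x) = x²
a = 1.25, b = 3.25, n = 6
h = (b - a)/n = 0.333333

Trapezoidal rule: (h/2)[f(x₀) + 2f(x₁) + 2f(x₂) + ... + f(xₙ)]

x_0 = 1.2500, f(x_0) = 1.562500, coefficient = 1
x_1 = 1.5833, f(x_1) = 2.506944, coefficient = 2
x_2 = 1.9167, f(x_2) = 3.673611, coefficient = 2
x_3 = 2.2500, f(x_3) = 5.062500, coefficient = 2
x_4 = 2.5833, f(x_4) = 6.673611, coefficient = 2
x_5 = 2.9167, f(x_5) = 8.506944, coefficient = 2
x_6 = 3.2500, f(x_6) = 10.562500, coefficient = 1

I ≈ (0.333333/2) × 64.972222 = 10.828704
Exact value: 10.791667
Error: 0.037037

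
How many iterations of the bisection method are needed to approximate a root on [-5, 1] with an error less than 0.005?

We need (b-a)/2^n ≤ 0.005
(1 - (-5))/2^n ≤ 0.005
6/2^n ≤ 0.005
2^n ≥ 1200
n ≥ log₂(1200) = 10.23
n ≥ 11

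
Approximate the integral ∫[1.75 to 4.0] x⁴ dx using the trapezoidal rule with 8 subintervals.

f(x) = x⁴
a = 1.75, b = 4.0, n = 8
h = (b - a)/n = 0.281250

Trapezoidal rule: (h/2)[f(x₀) + 2f(x₁) + 2f(x₂) + ... + f(xₙ)]

x_0 = 1.7500, f(x_0) = 9.378906, coefficient = 1
x_1 = 2.0312, f(x_1) = 17.023683, coefficient = 2
x_2 = 2.3125, f(x_2) = 28.597427, coefficient = 2
x_3 = 2.5938, f(x_3) = 45.259782, coefficient = 2
x_4 = 2.8750, f(x_4) = 68.320557, coefficient = 2
x_5 = 3.1562, f(x_5) = 99.239732, coefficient = 2
x_6 = 3.4375, f(x_6) = 139.627457, coefficient = 2
x_7 = 3.7188, f(x_7) = 191.244050, coefficient = 2
x_8 = 4.0000, f(x_8) = 256.000000, coefficient = 1

I ≈ (0.281250/2) × 1444.004280 = 203.063102
Exact value: 201.517383
Error: 1.545719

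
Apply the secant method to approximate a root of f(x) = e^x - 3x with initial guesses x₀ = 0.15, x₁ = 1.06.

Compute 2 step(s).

f(x) = e^x - 3x
x₀ = 0.15, x₁ = 1.06

Secant formula: x_{n+1} = x_n - f(x_n)(x_n - x_{n-1})/(f(x_n) - f(x_{n-1}))

Iteration 1:
  f(0.150000) = 0.711834
  f(1.060000) = -0.293629
  x_2 = 1.060000 - (-0.293629)×(1.060000 - 0.150000)/(-0.293629 - 0.711834)
       = 0.794249
Iteration 2:
  f(1.060000) = -0.293629
  f(0.794249) = -0.169969
  x_3 = 0.794249 - (-0.169969)×(0.794249 - 1.060000)/(-0.169969 - (-0.293629))
       = 0.428980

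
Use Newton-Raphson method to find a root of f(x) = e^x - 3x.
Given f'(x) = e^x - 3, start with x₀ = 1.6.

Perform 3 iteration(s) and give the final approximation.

f(x) = e^x - 3x
f'(x) = e^x - 3
x₀ = 1.6

Newton-Raphson formula: x_{n+1} = x_n - f(x_n)/f'(x_n)

Iteration 1:
  f(1.600000) = 0.153032
  f'(1.600000) = 1.953032
  x_1 = 1.600000 - 0.153032/1.953032 = 1.521644
Iteration 2:
  f(1.521644) = 0.014816
  f'(1.521644) = 1.579747
  x_2 = 1.521644 - 0.014816/1.579747 = 1.512265
Iteration 3:
  f(1.512265) = 0.000201
  f'(1.512265) = 1.536996
  x_3 = 1.512265 - 0.000201/1.536996 = 1.512135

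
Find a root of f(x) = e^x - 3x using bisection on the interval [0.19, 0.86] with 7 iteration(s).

f(x) = e^x - 3x
Initial interval: [0.19, 0.86]

Iteration 1:
  c_1 = (0.190000 + 0.860000)/2 = 0.525000
  f(c_1) = f(0.525000) = 0.115459
  f(a) × f(c) ≥ 0, new interval: [0.525000, 0.860000]
Iteration 2:
  c_2 = (0.525000 + 0.860000)/2 = 0.692500
  f(c_2) = f(0.692500) = -0.078794
  f(a) × f(c) < 0, new interval: [0.525000, 0.692500]
Iteration 3:
  c_3 = (0.525000 + 0.692500)/2 = 0.608750
  f(c_3) = f(0.608750) = 0.011882
  f(a) × f(c) ≥ 0, new interval: [0.608750, 0.692500]
Iteration 4:
  c_4 = (0.608750 + 0.692500)/2 = 0.650625
  f(c_4) = f(0.650625) = -0.035137
  f(a) × f(c) < 0, new interval: [0.608750, 0.650625]
Iteration 5:
  c_5 = (0.608750 + 0.650625)/2 = 0.629687
  f(c_5) = f(0.629687) = -0.012039
  f(a) × f(c) < 0, new interval: [0.608750, 0.629687]
Iteration 6:
  c_6 = (0.608750 + 0.629687)/2 = 0.619219
  f(c_6) = f(0.619219) = -0.000180
  f(a) × f(c) < 0, new interval: [0.608750, 0.619219]
Iteration 7:
  c_7 = (0.608750 + 0.619219)/2 = 0.613984
  f(c_7) = f(0.613984) = 0.005826
  f(a) × f(c) ≥ 0, new interval: [0.613984, 0.619219]

After 7 iteration(s), the approximation is c_7 = 0.613984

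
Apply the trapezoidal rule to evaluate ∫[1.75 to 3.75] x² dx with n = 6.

f(x) = x²
a = 1.75, b = 3.75, n = 6
h = (b - a)/n = 0.333333

Trapezoidal rule: (h/2)[f(x₀) + 2f(x₁) + 2f(x₂) + ... + f(xₙ)]

x_0 = 1.7500, f(x_0) = 3.062500, coefficient = 1
x_1 = 2.0833, f(x_1) = 4.340278, coefficient = 2
x_2 = 2.4167, f(x_2) = 5.840278, coefficient = 2
x_3 = 2.7500, f(x_3) = 7.562500, coefficient = 2
x_4 = 3.0833, f(x_4) = 9.506944, coefficient = 2
x_5 = 3.4167, f(x_5) = 11.673611, coefficient = 2
x_6 = 3.7500, f(x_6) = 14.062500, coefficient = 1

I ≈ (0.333333/2) × 94.972222 = 15.828704
Exact value: 15.791667
Error: 0.037037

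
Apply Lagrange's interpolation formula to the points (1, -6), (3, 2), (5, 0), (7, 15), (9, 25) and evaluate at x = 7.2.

Lagrange interpolation formula:
P(x) = Σ yᵢ × Lᵢ(x)
where Lᵢ(x) = Π_{j≠i} (x - xⱼ)/(xᵢ - xⱼ)

L_0(7.2) = (7.2 - 3)/(1 - 3) × (7.2 - 5)/(1 - 5) × (7.2 - 7)/(1 - 7) × (7.2 - 9)/(1 - 9) = -0.008663
L_1(7.2) = (7.2 - 1)/(3 - 1) × (7.2 - 5)/(3 - 5) × (7.2 - 7)/(3 - 7) × (7.2 - 9)/(3 - 9) = 0.051150
L_2(7.2) = (7.2 - 1)/(5 - 1) × (7.2 - 3)/(5 - 3) × (7.2 - 7)/(5 - 7) × (7.2 - 9)/(5 - 9) = -0.146475
L_3(7.2) = (7.2 - 1)/(7 - 1) × (7.2 - 3)/(7 - 3) × (7.2 - 5)/(7 - 5) × (7.2 - 9)/(7 - 9) = 1.074150
L_4(7.2) = (7.2 - 1)/(9 - 1) × (7.2 - 3)/(9 - 3) × (7.2 - 5)/(9 - 5) × (7.2 - 7)/(9 - 7) = 0.029838

P(7.2) = (-6)×L_0(7.2) + 2×L_1(7.2) + 0×L_2(7.2) + 15×L_3(7.2) + 25×L_4(7.2)
P(7.2) = 17.012463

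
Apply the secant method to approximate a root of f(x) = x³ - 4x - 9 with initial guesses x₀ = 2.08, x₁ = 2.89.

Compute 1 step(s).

f(x) = x³ - 4x - 9
x₀ = 2.08, x₁ = 2.89

Secant formula: x_{n+1} = x_n - f(x_n)(x_n - x_{n-1})/(f(x_n) - f(x_{n-1}))

Iteration 1:
  f(2.080000) = -8.321088
  f(2.890000) = 3.577569
  x_2 = 2.890000 - 3.577569×(2.890000 - 2.080000)/(3.577569 - (-8.321088))
       = 2.646457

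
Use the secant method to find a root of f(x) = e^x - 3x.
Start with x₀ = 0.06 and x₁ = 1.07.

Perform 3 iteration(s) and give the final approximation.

f(x) = e^x - 3x
x₀ = 0.06, x₁ = 1.07

Secant formula: x_{n+1} = x_n - f(x_n)(x_n - x_{n-1})/(f(x_n) - f(x_{n-1}))

Iteration 1:
  f(0.060000) = 0.881837
  f(1.070000) = -0.294621
  x_2 = 1.070000 - (-0.294621)×(1.070000 - 0.060000)/(-0.294621 - 0.881837)
       = 0.817065
Iteration 2:
  f(1.070000) = -0.294621
  f(0.817065) = -0.187350
  x_3 = 0.817065 - (-0.187350)×(0.817065 - 1.070000)/(-0.187350 - (-0.294621))
       = 0.375313
Iteration 3:
  f(0.817065) = -0.187350
  f(0.375313) = 0.329508
  x_4 = 0.375313 - 0.329508×(0.375313 - 0.817065)/(0.329508 - (-0.187350))
       = 0.656940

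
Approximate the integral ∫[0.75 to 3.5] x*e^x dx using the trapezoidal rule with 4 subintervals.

f(x) = x*e^x
a = 0.75, b = 3.5, n = 4
h = (b - a)/n = 0.687500

Trapezoidal rule: (h/2)[f(x₀) + 2f(x₁) + 2f(x₂) + ... + f(xₙ)]

x_0 = 0.7500, f(x_0) = 1.587750, coefficient = 1
x_1 = 1.4375, f(x_1) = 6.052101, coefficient = 2
x_2 = 2.1250, f(x_2) = 17.792407, coefficient = 2
x_3 = 2.8125, f(x_3) = 46.832330, coefficient = 2
x_4 = 3.5000, f(x_4) = 115.904082, coefficient = 1

I ≈ (0.687500/2) × 258.845507 = 88.978143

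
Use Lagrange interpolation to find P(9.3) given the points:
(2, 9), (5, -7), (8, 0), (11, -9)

Lagrange interpolation formula:
P(x) = Σ yᵢ × Lᵢ(x)
where Lᵢ(x) = Π_{j≠i} (x - xⱼ)/(xᵢ - xⱼ)

L_0(9.3) = (9.3 - 5)/(2 - 5) × (9.3 - 8)/(2 - 8) × (9.3 - 11)/(2 - 11) = 0.058660
L_1(9.3) = (9.3 - 2)/(5 - 2) × (9.3 - 8)/(5 - 8) × (9.3 - 11)/(5 - 11) = -0.298759
L_2(9.3) = (9.3 - 2)/(8 - 2) × (9.3 - 5)/(8 - 5) × (9.3 - 11)/(8 - 11) = 0.988204
L_3(9.3) = (9.3 - 2)/(11 - 2) × (9.3 - 5)/(11 - 5) × (9.3 - 8)/(11 - 8) = 0.251895

P(9.3) = 9×L_0(9.3) + (-7)×L_1(9.3) + 0×L_2(9.3) + (-9)×L_3(9.3)
P(9.3) = 0.352204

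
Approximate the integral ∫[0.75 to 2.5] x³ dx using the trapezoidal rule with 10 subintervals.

f(x) = x³
a = 0.75, b = 2.5, n = 10
h = (b - a)/n = 0.175000

Trapezoidal rule: (h/2)[f(x₀) + 2f(x₁) + 2f(x₂) + ... + f(xₙ)]

x_0 = 0.7500, f(x_0) = 0.421875, coefficient = 1
x_1 = 0.9250, f(x_1) = 0.791453, coefficient = 2
x_2 = 1.1000, f(x_2) = 1.331000, coefficient = 2
x_3 = 1.2750, f(x_3) = 2.072672, coefficient = 2
x_4 = 1.4500, f(x_4) = 3.048625, coefficient = 2
x_5 = 1.6250, f(x_5) = 4.291016, coefficient = 2
x_6 = 1.8000, f(x_6) = 5.832000, coefficient = 2
x_7 = 1.9750, f(x_7) = 7.703734, coefficient = 2
x_8 = 2.1500, f(x_8) = 9.938375, coefficient = 2
x_9 = 2.3250, f(x_9) = 12.568078, coefficient = 2
x_10 = 2.5000, f(x_10) = 15.625000, coefficient = 1

I ≈ (0.175000/2) × 111.200781 = 9.730068
Exact value: 9.686523
Error: 0.043545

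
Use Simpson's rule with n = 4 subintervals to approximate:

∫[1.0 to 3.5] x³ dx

f(x) = x³
a = 1.0, b = 3.5, n = 4
h = (b - a)/n = 0.625000

Simpson's rule: (h/3)[f(x₀) + 4f(x₁) + 2f(x₂) + ... + f(xₙ)]

x_0 = 1.0000, f(x_0) = 1.000000, coefficient = 1
x_1 = 1.6250, f(x_1) = 4.291016, coefficient = 4
x_2 = 2.2500, f(x_2) = 11.390625, coefficient = 2
x_3 = 2.8750, f(x_3) = 23.763672, coefficient = 4
x_4 = 3.5000, f(x_4) = 42.875000, coefficient = 1

I ≈ (0.625000/3) × 178.875000 = 37.265625
Exact value: 37.265625
Error: 0.000000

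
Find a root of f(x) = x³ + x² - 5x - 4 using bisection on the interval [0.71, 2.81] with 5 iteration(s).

f(x) = x³ + x² - 5x - 4
Initial interval: [0.71, 2.81]

Iteration 1:
  c_1 = (0.710000 + 2.810000)/2 = 1.760000
  f(c_1) = f(1.760000) = -4.250624
  f(a) × f(c) ≥ 0, new interval: [1.760000, 2.810000]
Iteration 2:
  c_2 = (1.760000 + 2.810000)/2 = 2.285000
  f(c_2) = f(2.285000) = 1.726724
  f(a) × f(c) < 0, new interval: [1.760000, 2.285000]
Iteration 3:
  c_3 = (1.760000 + 2.285000)/2 = 2.022500
  f(c_3) = f(2.022500) = -1.748945
  f(a) × f(c) ≥ 0, new interval: [2.022500, 2.285000]
Iteration 4:
  c_4 = (2.022500 + 2.285000)/2 = 2.153750
  f(c_4) = f(2.153750) = -0.139642
  f(a) × f(c) ≥ 0, new interval: [2.153750, 2.285000]
Iteration 5:
  c_5 = (2.153750 + 2.285000)/2 = 2.219375
  f(c_5) = f(2.219375) = 0.760560
  f(a) × f(c) < 0, new interval: [2.153750, 2.219375]

After 5 iteration(s), the approximation is c_5 = 2.219375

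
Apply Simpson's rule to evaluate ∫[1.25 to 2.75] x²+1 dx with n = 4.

f(x) = x²+1
a = 1.25, b = 2.75, n = 4
h = (b - a)/n = 0.375000

Simpson's rule: (h/3)[f(x₀) + 4f(x₁) + 2f(x₂) + ... + f(xₙ)]

x_0 = 1.2500, f(x_0) = 2.562500, coefficient = 1
x_1 = 1.6250, f(x_1) = 3.640625, coefficient = 4
x_2 = 2.0000, f(x_2) = 5.000000, coefficient = 2
x_3 = 2.3750, f(x_3) = 6.640625, coefficient = 4
x_4 = 2.7500, f(x_4) = 8.562500, coefficient = 1

I ≈ (0.375000/3) × 62.250000 = 7.781250
Exact value: 7.781250
Error: 0.000000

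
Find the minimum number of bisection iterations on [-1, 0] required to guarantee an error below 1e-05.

We need (b-a)/2^n ≤ 1e-05
(0 - (-1))/2^n ≤ 1e-05
1/2^n ≤ 1e-05
2^n ≥ 100000
n ≥ log₂(100000) = 16.61
n ≥ 17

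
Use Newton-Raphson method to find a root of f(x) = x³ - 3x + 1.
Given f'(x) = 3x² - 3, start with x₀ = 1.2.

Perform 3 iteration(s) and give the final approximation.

f(x) = x³ - 3x + 1
f'(x) = 3x² - 3
x₀ = 1.2

Newton-Raphson formula: x_{n+1} = x_n - f(x_n)/f'(x_n)

Iteration 1:
  f(1.200000) = -0.872000
  f'(1.200000) = 1.320000
  x_1 = 1.200000 - (-0.872000)/1.320000 = 1.860606
Iteration 2:
  f(1.860606) = 1.859330
  f'(1.860606) = 7.385565
  x_2 = 1.860606 - 1.859330/7.385565 = 1.608854
Iteration 3:
  f(1.608854) = 0.337814
  f'(1.608854) = 4.765235
  x_3 = 1.608854 - 0.337814/4.765235 = 1.537963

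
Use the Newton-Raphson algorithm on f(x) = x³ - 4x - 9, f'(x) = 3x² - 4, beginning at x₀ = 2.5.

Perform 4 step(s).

f(x) = x³ - 4x - 9
f'(x) = 3x² - 4
x₀ = 2.5

Newton-Raphson formula: x_{n+1} = x_n - f(x_n)/f'(x_n)

Iteration 1:
  f(2.500000) = -3.375000
  f'(2.500000) = 14.750000
  x_1 = 2.500000 - (-3.375000)/14.750000 = 2.728814
Iteration 2:
  f(2.728814) = 0.404647
  f'(2.728814) = 18.339270
  x_2 = 2.728814 - 0.404647/18.339270 = 2.706749
Iteration 3:
  f(2.706749) = 0.003975
  f'(2.706749) = 17.979471
  x_3 = 2.706749 - 0.003975/17.979471 = 2.706528
Iteration 4:
  f(2.706528) = 0.000000
  f'(2.706528) = 17.975881
  x_4 = 2.706528 - 0.000000/17.975881 = 2.706528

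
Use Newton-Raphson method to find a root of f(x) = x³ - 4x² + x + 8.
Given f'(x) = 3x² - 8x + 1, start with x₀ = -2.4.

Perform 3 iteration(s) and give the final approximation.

f(x) = x³ - 4x² + x + 8
f'(x) = 3x² - 8x + 1
x₀ = -2.4

Newton-Raphson formula: x_{n+1} = x_n - f(x_n)/f'(x_n)

Iteration 1:
  f(-2.400000) = -31.264000
  f'(-2.400000) = 37.480000
  x_1 = -2.400000 - (-31.264000)/37.480000 = -1.565848
Iteration 2:
  f(-1.565848) = -7.212649
  f'(-1.565848) = 20.882432
  x_2 = -1.565848 - (-7.212649)/20.882432 = -1.220455
Iteration 3:
  f(-1.220455) = -0.996382
  f'(-1.220455) = 15.232176
  x_3 = -1.220455 - (-0.996382)/15.232176 = -1.155042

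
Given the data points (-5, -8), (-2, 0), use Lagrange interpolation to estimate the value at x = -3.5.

Lagrange interpolation formula:
P(x) = Σ yᵢ × Lᵢ(x)
where Lᵢ(x) = Π_{j≠i} (x - xⱼ)/(xᵢ - xⱼ)

L_0(-3.5) = (-3.5 - (-2))/(-5 - (-2)) = 0.500000
L_1(-3.5) = (-3.5 - (-5))/(-2 - (-5)) = 0.500000

P(-3.5) = (-8)×L_0(-3.5) + 0×L_1(-3.5)
P(-3.5) = -4.000000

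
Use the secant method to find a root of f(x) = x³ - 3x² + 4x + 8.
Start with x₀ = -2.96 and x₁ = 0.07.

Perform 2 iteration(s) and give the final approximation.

f(x) = x³ - 3x² + 4x + 8
x₀ = -2.96, x₁ = 0.07

Secant formula: x_{n+1} = x_n - f(x_n)(x_n - x_{n-1})/(f(x_n) - f(x_{n-1}))

Iteration 1:
  f(-2.960000) = -56.059136
  f(0.070000) = 8.265643
  x_2 = 0.070000 - 8.265643×(0.070000 - (-2.960000))/(8.265643 - (-56.059136))
       = -0.319351
Iteration 2:
  f(0.070000) = 8.265643
  f(-0.319351) = 6.384074
  x_3 = -0.319351 - 6.384074×(-0.319351 - 0.070000)/(6.384074 - 8.265643)
       = -1.640399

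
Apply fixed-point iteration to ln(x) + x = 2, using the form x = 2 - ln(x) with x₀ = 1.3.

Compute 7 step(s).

Equation: ln(x) + x = 2
Fixed-point form: x = 2 - ln(x)
x₀ = 1.3

x_1 = g(1.300000) = 1.737636
x_2 = g(1.737636) = 1.447475
x_3 = g(1.447475) = 1.630180
x_4 = g(1.630180) = 1.511310
x_5 = g(1.511310) = 1.587023
x_6 = g(1.587023) = 1.538140
x_7 = g(1.538140) = 1.569426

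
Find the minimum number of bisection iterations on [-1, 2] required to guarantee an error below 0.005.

We need (b-a)/2^n ≤ 0.005
(2 - (-1))/2^n ≤ 0.005
3/2^n ≤ 0.005
2^n ≥ 600
n ≥ log₂(600) = 9.23
n ≥ 10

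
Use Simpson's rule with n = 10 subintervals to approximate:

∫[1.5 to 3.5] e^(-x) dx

f(x) = e^(-x)
a = 1.5, b = 3.5, n = 10
h = (b - a)/n = 0.200000

Simpson's rule: (h/3)[f(x₀) + 4f(x₁) + 2f(x₂) + ... + f(xₙ)]

x_0 = 1.5000, f(x_0) = 0.223130, coefficient = 1
x_1 = 1.7000, f(x_1) = 0.182684, coefficient = 4
x_2 = 1.9000, f(x_2) = 0.149569, coefficient = 2
x_3 = 2.1000, f(x_3) = 0.122456, coefficient = 4
x_4 = 2.3000, f(x_4) = 0.100259, coefficient = 2
x_5 = 2.5000, f(x_5) = 0.082085, coefficient = 4
x_6 = 2.7000, f(x_6) = 0.067206, coefficient = 2
x_7 = 2.9000, f(x_7) = 0.055023, coefficient = 4
x_8 = 3.1000, f(x_8) = 0.045049, coefficient = 2
x_9 = 3.3000, f(x_9) = 0.036883, coefficient = 4
x_10 = 3.5000, f(x_10) = 0.030197, coefficient = 1

I ≈ (0.200000/3) × 2.894017 = 0.192934
Exact value: 0.192933
Error: 0.000002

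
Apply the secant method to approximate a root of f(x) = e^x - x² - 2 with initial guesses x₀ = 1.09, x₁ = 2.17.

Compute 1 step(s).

f(x) = e^x - x² - 2
x₀ = 1.09, x₁ = 2.17

Secant formula: x_{n+1} = x_n - f(x_n)(x_n - x_{n-1})/(f(x_n) - f(x_{n-1}))

Iteration 1:
  f(1.090000) = -0.213826
  f(2.170000) = 2.049384
  x_2 = 2.170000 - 2.049384×(2.170000 - 1.090000)/(2.049384 - (-0.213826))
       = 1.192037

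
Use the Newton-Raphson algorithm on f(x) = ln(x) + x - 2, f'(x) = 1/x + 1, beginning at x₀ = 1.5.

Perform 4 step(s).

f(x) = ln(x) + x - 2
f'(x) = 1/x + 1
x₀ = 1.5

Newton-Raphson formula: x_{n+1} = x_n - f(x_n)/f'(x_n)

Iteration 1:
  f(1.500000) = -0.094535
  f'(1.500000) = 1.666667
  x_1 = 1.500000 - (-0.094535)/1.666667 = 1.556721
Iteration 2:
  f(1.556721) = -0.000697
  f'(1.556721) = 1.642376
  x_2 = 1.556721 - (-0.000697)/1.642376 = 1.557146
Iteration 3:
  f(1.557146) = 0.000000
  f'(1.557146) = 1.642201
  x_3 = 1.557146 - 0.000000/1.642201 = 1.557146
Iteration 4:
  f(1.557146) = 0.000000
  f'(1.557146) = 1.642201
  x_4 = 1.557146 - 0.000000/1.642201 = 1.557146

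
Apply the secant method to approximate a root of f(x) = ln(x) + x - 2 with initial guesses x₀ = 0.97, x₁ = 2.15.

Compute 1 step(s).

f(x) = ln(x) + x - 2
x₀ = 0.97, x₁ = 2.15

Secant formula: x_{n+1} = x_n - f(x_n)(x_n - x_{n-1})/(f(x_n) - f(x_{n-1}))

Iteration 1:
  f(0.970000) = -1.060459
  f(2.150000) = 0.915468
  x_2 = 2.150000 - 0.915468×(2.150000 - 0.970000)/(0.915468 - (-1.060459))
       = 1.603294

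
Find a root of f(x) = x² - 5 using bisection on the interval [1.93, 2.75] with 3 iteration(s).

f(x) = x² - 5
Initial interval: [1.93, 2.75]

Iteration 1:
  c_1 = (1.930000 + 2.750000)/2 = 2.340000
  f(c_1) = f(2.340000) = 0.475600
  f(a) × f(c) < 0, new interval: [1.930000, 2.340000]
Iteration 2:
  c_2 = (1.930000 + 2.340000)/2 = 2.135000
  f(c_2) = f(2.135000) = -0.441775
  f(a) × f(c) ≥ 0, new interval: [2.135000, 2.340000]
Iteration 3:
  c_3 = (2.135000 + 2.340000)/2 = 2.237500
  f(c_3) = f(2.237500) = 0.006406
  f(a) × f(c) < 0, new interval: [2.135000, 2.237500]

After 3 iteration(s), the approximation is c_3 = 2.237500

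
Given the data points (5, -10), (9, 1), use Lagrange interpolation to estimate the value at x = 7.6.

Lagrange interpolation formula:
P(x) = Σ yᵢ × Lᵢ(x)
where Lᵢ(x) = Π_{j≠i} (x - xⱼ)/(xᵢ - xⱼ)

L_0(7.6) = (7.6 - 9)/(5 - 9) = 0.350000
L_1(7.6) = (7.6 - 5)/(9 - 5) = 0.650000

P(7.6) = (-10)×L_0(7.6) + 1×L_1(7.6)
P(7.6) = -2.850000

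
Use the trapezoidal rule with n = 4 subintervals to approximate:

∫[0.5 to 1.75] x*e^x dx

f(x) = x*e^x
a = 0.5, b = 1.75, n = 4
h = (b - a)/n = 0.312500

Trapezoidal rule: (h/2)[f(x₀) + 2f(x₁) + 2f(x₂) + ... + f(xₙ)]

x_0 = 0.5000, f(x_0) = 0.824361, coefficient = 1
x_1 = 0.8125, f(x_1) = 1.830997, coefficient = 2
x_2 = 1.1250, f(x_2) = 3.465244, coefficient = 2
x_3 = 1.4375, f(x_3) = 6.052101, coefficient = 2
x_4 = 1.7500, f(x_4) = 10.070555, coefficient = 1

I ≈ (0.312500/2) × 33.591599 = 5.248687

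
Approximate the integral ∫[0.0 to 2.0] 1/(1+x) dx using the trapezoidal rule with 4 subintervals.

f(x) = 1/(1+x)
a = 0.0, b = 2.0, n = 4
h = (b - a)/n = 0.500000

Trapezoidal rule: (h/2)[f(x₀) + 2f(x₁) + 2f(x₂) + ... + f(xₙ)]

x_0 = 0.0000, f(x_0) = 1.000000, coefficient = 1
x_1 = 0.5000, f(x_1) = 0.666667, coefficient = 2
x_2 = 1.0000, f(x_2) = 0.500000, coefficient = 2
x_3 = 1.5000, f(x_3) = 0.400000, coefficient = 2
x_4 = 2.0000, f(x_4) = 0.333333, coefficient = 1

I ≈ (0.500000/2) × 4.466667 = 1.116667
Exact value: 1.098612
Error: 0.018054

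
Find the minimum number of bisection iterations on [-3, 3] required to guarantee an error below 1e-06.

We need (b-a)/2^n ≤ 1e-06
(3 - (-3))/2^n ≤ 1e-06
6/2^n ≤ 1e-06
2^n ≥ 6000000
n ≥ log₂(6000000) = 22.52
n ≥ 23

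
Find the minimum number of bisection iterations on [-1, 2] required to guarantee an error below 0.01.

We need (b-a)/2^n ≤ 0.01
(2 - (-1))/2^n ≤ 0.01
3/2^n ≤ 0.01
2^n ≥ 300
n ≥ log₂(300) = 8.23
n ≥ 9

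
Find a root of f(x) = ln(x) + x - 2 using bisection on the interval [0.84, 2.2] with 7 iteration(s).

f(x) = ln(x) + x - 2
Initial interval: [0.84, 2.2]

Iteration 1:
  c_1 = (0.840000 + 2.200000)/2 = 1.520000
  f(c_1) = f(1.520000) = -0.061290
  f(a) × f(c) ≥ 0, new interval: [1.520000, 2.200000]
Iteration 2:
  c_2 = (1.520000 + 2.200000)/2 = 1.860000
  f(c_2) = f(1.860000) = 0.480576
  f(a) × f(c) < 0, new interval: [1.520000, 1.860000]
Iteration 3:
  c_3 = (1.520000 + 1.860000)/2 = 1.690000
  f(c_3) = f(1.690000) = 0.214729
  f(a) × f(c) < 0, new interval: [1.520000, 1.690000]
Iteration 4:
  c_4 = (1.520000 + 1.690000)/2 = 1.605000
  f(c_4) = f(1.605000) = 0.078124
  f(a) × f(c) < 0, new interval: [1.520000, 1.605000]
Iteration 5:
  c_5 = (1.520000 + 1.605000)/2 = 1.562500
  f(c_5) = f(1.562500) = 0.008787
  f(a) × f(c) < 0, new interval: [1.520000, 1.562500]
Iteration 6:
  c_6 = (1.520000 + 1.562500)/2 = 1.541250
  f(c_6) = f(1.541250) = -0.026156
  f(a) × f(c) ≥ 0, new interval: [1.541250, 1.562500]
Iteration 7:
  c_7 = (1.541250 + 1.562500)/2 = 1.551875
  f(c_7) = f(1.551875) = -0.008661
  f(a) × f(c) ≥ 0, new interval: [1.551875, 1.562500]

After 7 iteration(s), the approximation is c_7 = 1.551875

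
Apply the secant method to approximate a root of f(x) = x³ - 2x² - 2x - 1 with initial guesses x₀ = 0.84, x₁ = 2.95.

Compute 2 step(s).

f(x) = x³ - 2x² - 2x - 1
x₀ = 0.84, x₁ = 2.95

Secant formula: x_{n+1} = x_n - f(x_n)(x_n - x_{n-1})/(f(x_n) - f(x_{n-1}))

Iteration 1:
  f(0.840000) = -3.498496
  f(2.950000) = 1.367375
  x_2 = 2.950000 - 1.367375×(2.950000 - 0.840000)/(1.367375 - (-3.498496))
       = 2.357062
Iteration 2:
  f(2.950000) = 1.367375
  f(2.357062) = -3.730381
  x_3 = 2.357062 - (-3.730381)×(2.357062 - 2.950000)/(-3.730381 - 1.367375)
       = 2.790956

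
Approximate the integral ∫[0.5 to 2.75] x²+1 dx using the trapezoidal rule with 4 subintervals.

f(x) = x²+1
a = 0.5, b = 2.75, n = 4
h = (b - a)/n = 0.562500

Trapezoidal rule: (h/2)[f(x₀) + 2f(x₁) + 2f(x₂) + ... + f(xₙ)]

x_0 = 0.5000, f(x_0) = 1.250000, coefficient = 1
x_1 = 1.0625, f(x_1) = 2.128906, coefficient = 2
x_2 = 1.6250, f(x_2) = 3.640625, coefficient = 2
x_3 = 2.1875, f(x_3) = 5.785156, coefficient = 2
x_4 = 2.7500, f(x_4) = 8.562500, coefficient = 1

I ≈ (0.562500/2) × 32.921875 = 9.259277
Exact value: 9.140625
Error: 0.118652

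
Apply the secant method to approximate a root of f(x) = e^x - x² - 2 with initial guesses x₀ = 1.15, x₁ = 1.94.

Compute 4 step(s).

f(x) = e^x - x² - 2
x₀ = 1.15, x₁ = 1.94

Secant formula: x_{n+1} = x_n - f(x_n)(x_n - x_{n-1})/(f(x_n) - f(x_{n-1}))

Iteration 1:
  f(1.150000) = -0.164307
  f(1.940000) = 1.195151
  x_2 = 1.940000 - 1.195151×(1.940000 - 1.150000)/(1.195151 - (-0.164307))
       = 1.245481
Iteration 2:
  f(1.940000) = 1.195151
  f(1.245481) = -0.076617
  x_3 = 1.245481 - (-0.076617)×(1.245481 - 1.940000)/(-0.076617 - 1.195151)
       = 1.287322
Iteration 3:
  f(1.245481) = -0.076617
  f(1.287322) = -0.034127
  x_4 = 1.287322 - (-0.034127)×(1.287322 - 1.245481)/(-0.034127 - (-0.076617))
       = 1.320927
Iteration 4:
  f(1.287322) = -0.034127
  f(1.320927) = 0.002046
  x_5 = 1.320927 - 0.002046×(1.320927 - 1.287322)/(0.002046 - (-0.034127))
       = 1.319027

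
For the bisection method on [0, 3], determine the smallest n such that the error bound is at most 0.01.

We need (b-a)/2^n ≤ 0.01
(3 - 0)/2^n ≤ 0.01
3/2^n ≤ 0.01
2^n ≥ 300
n ≥ log₂(300) = 8.23
n ≥ 9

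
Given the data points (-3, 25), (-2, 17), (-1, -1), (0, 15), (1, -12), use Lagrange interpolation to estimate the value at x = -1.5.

Lagrange interpolation formula:
P(x) = Σ yᵢ × Lᵢ(x)
where Lᵢ(x) = Π_{j≠i} (x - xⱼ)/(xᵢ - xⱼ)

L_0(-1.5) = (-1.5 - (-2))/(-3 - (-2)) × (-1.5 - (-1))/(-3 - (-1)) × (-1.5 - 0)/(-3 - 0) × (-1.5 - 1)/(-3 - 1) = -0.039062
L_1(-1.5) = (-1.5 - (-3))/(-2 - (-3)) × (-1.5 - (-1))/(-2 - (-1)) × (-1.5 - 0)/(-2 - 0) × (-1.5 - 1)/(-2 - 1) = 0.468750
L_2(-1.5) = (-1.5 - (-3))/(-1 - (-3)) × (-1.5 - (-2))/(-1 - (-2)) × (-1.5 - 0)/(-1 - 0) × (-1.5 - 1)/(-1 - 1) = 0.703125
L_3(-1.5) = (-1.5 - (-3))/(0 - (-3)) × (-1.5 - (-2))/(0 - (-2)) × (-1.5 - (-1))/(0 - (-1)) × (-1.5 - 1)/(0 - 1) = -0.156250
L_4(-1.5) = (-1.5 - (-3))/(1 - (-3)) × (-1.5 - (-2))/(1 - (-2)) × (-1.5 - (-1))/(1 - (-1)) × (-1.5 - 0)/(1 - 0) = 0.023438

P(-1.5) = 25×L_0(-1.5) + 17×L_1(-1.5) + (-1)×L_2(-1.5) + 15×L_3(-1.5) + (-12)×L_4(-1.5)
P(-1.5) = 3.664062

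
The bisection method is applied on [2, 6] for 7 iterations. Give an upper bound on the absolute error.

Bisection error bound: |error| ≤ (b-a)/2^n
|error| ≤ (6 - 2)/2^7 = 4/2^7
|error| ≤ 0.0312500000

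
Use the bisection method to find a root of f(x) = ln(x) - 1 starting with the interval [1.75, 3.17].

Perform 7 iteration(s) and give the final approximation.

f(x) = ln(x) - 1
Initial interval: [1.75, 3.17]

Iteration 1:
  c_1 = (1.750000 + 3.170000)/2 = 2.460000
  f(c_1) = f(2.460000) = -0.099839
  f(a) × f(c) ≥ 0, new interval: [2.460000, 3.170000]
Iteration 2:
  c_2 = (2.460000 + 3.170000)/2 = 2.815000
  f(c_2) = f(2.815000) = 0.034962
  f(a) × f(c) < 0, new interval: [2.460000, 2.815000]
Iteration 3:
  c_3 = (2.460000 + 2.815000)/2 = 2.637500
  f(c_3) = f(2.637500) = -0.030169
  f(a) × f(c) ≥ 0, new interval: [2.637500, 2.815000]
Iteration 4:
  c_4 = (2.637500 + 2.815000)/2 = 2.726250
  f(c_4) = f(2.726250) = 0.002927
  f(a) × f(c) < 0, new interval: [2.637500, 2.726250]
Iteration 5:
  c_5 = (2.637500 + 2.726250)/2 = 2.681875
  f(c_5) = f(2.681875) = -0.013484
  f(a) × f(c) ≥ 0, new interval: [2.681875, 2.726250]
Iteration 6:
  c_6 = (2.681875 + 2.726250)/2 = 2.704063
  f(c_6) = f(2.704063) = -0.005245
  f(a) × f(c) ≥ 0, new interval: [2.704063, 2.726250]
Iteration 7:
  c_7 = (2.704063 + 2.726250)/2 = 2.715156
  f(c_7) = f(2.715156) = -0.001150
  f(a) × f(c) ≥ 0, new interval: [2.715156, 2.726250]

After 7 iteration(s), the approximation is c_7 = 2.715156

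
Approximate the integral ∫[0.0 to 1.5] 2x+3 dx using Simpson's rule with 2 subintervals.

f(x) = 2x+3
a = 0.0, b = 1.5, n = 2
h = (b - a)/n = 0.750000

Simpson's rule: (h/3)[f(x₀) + 4f(x₁) + 2f(x₂) + ... + f(xₙ)]

x_0 = 0.0000, f(x_0) = 3.000000, coefficient = 1
x_1 = 0.7500, f(x_1) = 4.500000, coefficient = 4
x_2 = 1.5000, f(x_2) = 6.000000, coefficient = 1

I ≈ (0.750000/3) × 27.000000 = 6.750000
Exact value: 6.750000
Error: 0.000000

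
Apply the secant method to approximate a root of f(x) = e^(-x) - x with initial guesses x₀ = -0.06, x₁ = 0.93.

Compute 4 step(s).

f(x) = e^(-x) - x
x₀ = -0.06, x₁ = 0.93

Secant formula: x_{n+1} = x_n - f(x_n)(x_n - x_{n-1})/(f(x_n) - f(x_{n-1}))

Iteration 1:
  f(-0.060000) = 1.121837
  f(0.930000) = -0.535446
  x_2 = 0.930000 - (-0.535446)×(0.930000 - (-0.060000))/(-0.535446 - 1.121837)
       = 0.610144
Iteration 2:
  f(0.930000) = -0.535446
  f(0.610144) = -0.066871
  x_3 = 0.610144 - (-0.066871)×(0.610144 - 0.930000)/(-0.066871 - (-0.535446))
       = 0.564497
Iteration 3:
  f(0.610144) = -0.066871
  f(0.564497) = 0.004150
  x_4 = 0.564497 - 0.004150×(0.564497 - 0.610144)/(0.004150 - (-0.066871))
       = 0.567164
Iteration 4:
  f(0.564497) = 0.004150
  f(0.567164) = -0.000032
  x_5 = 0.567164 - (-0.000032)×(0.567164 - 0.564497)/(-0.000032 - 0.004150)
       = 0.567143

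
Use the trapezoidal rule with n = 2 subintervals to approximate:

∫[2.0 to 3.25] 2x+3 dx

f(x) = 2x+3
a = 2.0, b = 3.25, n = 2
h = (b - a)/n = 0.625000

Trapezoidal rule: (h/2)[f(x₀) + 2f(x₁) + 2f(x₂) + ... + f(xₙ)]

x_0 = 2.0000, f(x_0) = 7.000000, coefficient = 1
x_1 = 2.6250, f(x_1) = 8.250000, coefficient = 2
x_2 = 3.2500, f(x_2) = 9.500000, coefficient = 1

I ≈ (0.625000/2) × 33.000000 = 10.312500
Exact value: 10.312500
Error: 0.000000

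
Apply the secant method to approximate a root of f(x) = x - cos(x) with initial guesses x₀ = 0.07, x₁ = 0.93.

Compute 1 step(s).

f(x) = x - cos(x)
x₀ = 0.07, x₁ = 0.93

Secant formula: x_{n+1} = x_n - f(x_n)(x_n - x_{n-1})/(f(x_n) - f(x_{n-1}))

Iteration 1:
  f(0.070000) = -0.927551
  f(0.930000) = 0.332166
  x_2 = 0.930000 - 0.332166×(0.930000 - 0.070000)/(0.332166 - (-0.927551))
       = 0.703233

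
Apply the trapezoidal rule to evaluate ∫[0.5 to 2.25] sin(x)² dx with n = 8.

f(x) = sin(x)²
a = 0.5, b = 2.25, n = 8
h = (b - a)/n = 0.218750

Trapezoidal rule: (h/2)[f(x₀) + 2f(x₁) + 2f(x₂) + ... + f(xₙ)]

x_0 = 0.5000, f(x_0) = 0.229849, coefficient = 1
x_1 = 0.7188, f(x_1) = 0.433549, coefficient = 2
x_2 = 0.9375, f(x_2) = 0.649767, coefficient = 2
x_3 = 1.1562, f(x_3) = 0.837773, coefficient = 2
x_4 = 1.3750, f(x_4) = 0.962151, coefficient = 2
x_5 = 1.5938, f(x_5) = 0.999473, coefficient = 2
x_6 = 1.8125, f(x_6) = 0.942708, coefficient = 2
x_7 = 2.0312, f(x_7) = 0.802549, coefficient = 2
x_8 = 2.2500, f(x_8) = 0.605398, coefficient = 1

I ≈ (0.218750/2) × 12.091187 = 1.322474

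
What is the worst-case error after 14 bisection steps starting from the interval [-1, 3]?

Bisection error bound: |error| ≤ (b-a)/2^n
|error| ≤ (3 - (-1))/2^14 = 4/2^14
|error| ≤ 0.0002441406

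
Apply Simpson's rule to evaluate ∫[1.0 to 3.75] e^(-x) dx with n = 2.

f(x) = e^(-x)
a = 1.0, b = 3.75, n = 2
h = (b - a)/n = 1.375000

Simpson's rule: (h/3)[f(x₀) + 4f(x₁) + 2f(x₂) + ... + f(xₙ)]

x_0 = 1.0000, f(x_0) = 0.367879, coefficient = 1
x_1 = 2.3750, f(x_1) = 0.093014, coefficient = 4
x_2 = 3.7500, f(x_2) = 0.023518, coefficient = 1

I ≈ (1.375000/3) × 0.763455 = 0.349917
Exact value: 0.344362
Error: 0.005555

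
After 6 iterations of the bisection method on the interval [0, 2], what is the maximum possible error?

Bisection error bound: |error| ≤ (b-a)/2^n
|error| ≤ (2 - 0)/2^6 = 2/2^6
|error| ≤ 0.0312500000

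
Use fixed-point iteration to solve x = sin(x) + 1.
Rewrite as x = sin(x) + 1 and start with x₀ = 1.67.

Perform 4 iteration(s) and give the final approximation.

Equation: x = sin(x) + 1
Fixed-point form: x = sin(x) + 1
x₀ = 1.67

x_1 = g(1.670000) = 1.995083
x_2 = g(1.995083) = 1.911332
x_3 = g(1.911332) = 1.942576
x_4 = g(1.942576) = 1.931682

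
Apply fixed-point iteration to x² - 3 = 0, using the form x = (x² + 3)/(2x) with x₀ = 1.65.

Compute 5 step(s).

Equation: x² - 3 = 0
Fixed-point form: x = (x² + 3)/(2x)
x₀ = 1.65

x_1 = g(1.650000) = 1.734091
x_2 = g(1.734091) = 1.732052
x_3 = g(1.732052) = 1.732051
x_4 = g(1.732051) = 1.732051
x_5 = g(1.732051) = 1.732051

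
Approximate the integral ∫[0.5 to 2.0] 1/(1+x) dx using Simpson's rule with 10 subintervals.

f(x) = 1/(1+x)
a = 0.5, b = 2.0, n = 10
h = (b - a)/n = 0.150000

Simpson's rule: (h/3)[f(x₀) + 4f(x₁) + 2f(x₂) + ... + f(xₙ)]

x_0 = 0.5000, f(x_0) = 0.666667, coefficient = 1
x_1 = 0.6500, f(x_1) = 0.606061, coefficient = 4
x_2 = 0.8000, f(x_2) = 0.555556, coefficient = 2
x_3 = 0.9500, f(x_3) = 0.512821, coefficient = 4
x_4 = 1.1000, f(x_4) = 0.476190, coefficient = 2
x_5 = 1.2500, f(x_5) = 0.444444, coefficient = 4
x_6 = 1.4000, f(x_6) = 0.416667, coefficient = 2
x_7 = 1.5500, f(x_7) = 0.392157, coefficient = 4
x_8 = 1.7000, f(x_8) = 0.370370, coefficient = 2
x_9 = 1.8500, f(x_9) = 0.350877, coefficient = 4
x_10 = 2.0000, f(x_10) = 0.333333, coefficient = 1

I ≈ (0.150000/3) × 13.863005 = 0.693150
Exact value: 0.693147
Error: 0.000003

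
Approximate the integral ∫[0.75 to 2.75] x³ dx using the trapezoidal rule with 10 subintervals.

f(x) = x³
a = 0.75, b = 2.75, n = 10
h = (b - a)/n = 0.200000

Trapezoidal rule: (h/2)[f(x₀) + 2f(x₁) + 2f(x₂) + ... + f(xₙ)]

x_0 = 0.7500, f(x_0) = 0.421875, coefficient = 1
x_1 = 0.9500, f(x_1) = 0.857375, coefficient = 2
x_2 = 1.1500, f(x_2) = 1.520875, coefficient = 2
x_3 = 1.3500, f(x_3) = 2.460375, coefficient = 2
x_4 = 1.5500, f(x_4) = 3.723875, coefficient = 2
x_5 = 1.7500, f(x_5) = 5.359375, coefficient = 2
x_6 = 1.9500, f(x_6) = 7.414875, coefficient = 2
x_7 = 2.1500, f(x_7) = 9.938375, coefficient = 2
x_8 = 2.3500, f(x_8) = 12.977875, coefficient = 2
x_9 = 2.5500, f(x_9) = 16.581375, coefficient = 2
x_10 = 2.7500, f(x_10) = 20.796875, coefficient = 1

I ≈ (0.200000/2) × 142.887500 = 14.288750
Exact value: 14.218750
Error: 0.070000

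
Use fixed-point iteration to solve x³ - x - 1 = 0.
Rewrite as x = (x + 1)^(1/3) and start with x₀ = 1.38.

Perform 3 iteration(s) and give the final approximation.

Equation: x³ - x - 1 = 0
Fixed-point form: x = (x + 1)^(1/3)
x₀ = 1.38

x_1 = g(1.380000) = 1.335136
x_2 = g(1.335136) = 1.326694
x_3 = g(1.326694) = 1.325093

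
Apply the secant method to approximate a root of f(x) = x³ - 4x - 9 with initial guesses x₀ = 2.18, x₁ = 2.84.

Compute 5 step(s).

f(x) = x³ - 4x - 9
x₀ = 2.18, x₁ = 2.84

Secant formula: x_{n+1} = x_n - f(x_n)(x_n - x_{n-1})/(f(x_n) - f(x_{n-1}))

Iteration 1:
  f(2.180000) = -7.359768
  f(2.840000) = 2.546304
  x_2 = 2.840000 - 2.546304×(2.840000 - 2.180000)/(2.546304 - (-7.359768))
       = 2.670350
Iteration 2:
  f(2.840000) = 2.546304
  f(2.670350) = -0.639743
  x_3 = 2.670350 - (-0.639743)×(2.670350 - 2.840000)/(-0.639743 - 2.546304)
       = 2.704415
Iteration 3:
  f(2.670350) = -0.639743
  f(2.704415) = -0.037941
  x_4 = 2.704415 - (-0.037941)×(2.704415 - 2.670350)/(-0.037941 - (-0.639743))
       = 2.706563
Iteration 4:
  f(2.704415) = -0.037941
  f(2.706563) = 0.000629
  x_5 = 2.706563 - 0.000629×(2.706563 - 2.704415)/(0.000629 - (-0.037941))
       = 2.706528
Iteration 5:
  f(2.706563) = 0.000629
  f(2.706528) = -0.000001
  x_6 = 2.706528 - (-0.000001)×(2.706528 - 2.706563)/(-0.000001 - 0.000629)
       = 2.706528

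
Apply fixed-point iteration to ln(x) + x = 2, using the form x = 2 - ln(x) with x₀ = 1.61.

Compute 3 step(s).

Equation: ln(x) + x = 2
Fixed-point form: x = 2 - ln(x)
x₀ = 1.61

x_1 = g(1.610000) = 1.523766
x_2 = g(1.523766) = 1.578815
x_3 = g(1.578815) = 1.543325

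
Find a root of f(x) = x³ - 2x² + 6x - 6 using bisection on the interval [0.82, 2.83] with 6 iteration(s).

f(x) = x³ - 2x² + 6x - 6
Initial interval: [0.82, 2.83]

Iteration 1:
  c_1 = (0.820000 + 2.830000)/2 = 1.825000
  f(c_1) = f(1.825000) = 4.367141
  f(a) × f(c) < 0, new interval: [0.820000, 1.825000]
Iteration 2:
  c_2 = (0.820000 + 1.825000)/2 = 1.322500
  f(c_2) = f(1.322500) = 0.750048
  f(a) × f(c) < 0, new interval: [0.820000, 1.322500]
Iteration 3:
  c_3 = (0.820000 + 1.322500)/2 = 1.071250
  f(c_3) = f(1.071250) = -0.638312
  f(a) × f(c) ≥ 0, new interval: [1.071250, 1.322500]
Iteration 4:
  c_4 = (1.071250 + 1.322500)/2 = 1.196875
  f(c_4) = f(1.196875) = 0.030766
  f(a) × f(c) < 0, new interval: [1.071250, 1.196875]
Iteration 5:
  c_5 = (1.071250 + 1.196875)/2 = 1.134062
  f(c_5) = f(1.134062) = -0.309305
  f(a) × f(c) ≥ 0, new interval: [1.134062, 1.196875]
Iteration 6:
  c_6 = (1.134062 + 1.196875)/2 = 1.165469
  f(c_6) = f(1.165469) = -0.140746
  f(a) × f(c) ≥ 0, new interval: [1.165469, 1.196875]

After 6 iteration(s), the approximation is c_6 = 1.165469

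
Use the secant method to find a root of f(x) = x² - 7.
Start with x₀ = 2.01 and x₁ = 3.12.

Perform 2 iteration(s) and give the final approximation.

f(x) = x² - 7
x₀ = 2.01, x₁ = 3.12

Secant formula: x_{n+1} = x_n - f(x_n)(x_n - x_{n-1})/(f(x_n) - f(x_{n-1}))

Iteration 1:
  f(2.010000) = -2.959900
  f(3.120000) = 2.734400
  x_2 = 3.120000 - 2.734400×(3.120000 - 2.010000)/(2.734400 - (-2.959900))
       = 2.586979
Iteration 2:
  f(3.120000) = 2.734400
  f(2.586979) = -0.307542
  x_3 = 2.586979 - (-0.307542)×(2.586979 - 3.120000)/(-0.307542 - 2.734400)
       = 2.640867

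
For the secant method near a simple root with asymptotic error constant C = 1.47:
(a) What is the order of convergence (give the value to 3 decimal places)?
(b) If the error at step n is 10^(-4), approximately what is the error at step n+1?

(a) Secant method has superlinear convergence with order φ = (1+√5)/2 ≈ 1.618.
    This means |e_{n+1}| ≈ C|e_n|^1.618.

(b) With |e_n| = 10^(-4) and C = 1.47:
    |e_{n+1}| ≈ 1.47 × (10^(-4))^1.618 = 1.47 × 10^(-6.47)

(a) ≈ 1.618 (golden ratio); (b) |e_{n+1}| ≈ 4.957e-07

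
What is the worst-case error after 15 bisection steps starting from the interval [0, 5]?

Bisection error bound: |error| ≤ (b-a)/2^n
|error| ≤ (5 - 0)/2^15 = 5/2^15
|error| ≤ 0.0001525879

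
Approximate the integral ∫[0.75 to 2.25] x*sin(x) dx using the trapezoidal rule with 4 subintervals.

f(x) = x*sin(x)
a = 0.75, b = 2.25, n = 4
h = (b - a)/n = 0.375000

Trapezoidal rule: (h/2)[f(x₀) + 2f(x₁) + 2f(x₂) + ... + f(xₙ)]

x_0 = 0.7500, f(x_0) = 0.511229, coefficient = 1
x_1 = 1.1250, f(x_1) = 1.015051, coefficient = 2
x_2 = 1.5000, f(x_2) = 1.496242, coefficient = 2
x_3 = 1.8750, f(x_3) = 1.788911, coefficient = 2
x_4 = 2.2500, f(x_4) = 1.750665, coefficient = 1

I ≈ (0.375000/2) × 10.862302 = 2.036682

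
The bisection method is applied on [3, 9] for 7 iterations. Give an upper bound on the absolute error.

Bisection error bound: |error| ≤ (b-a)/2^n
|error| ≤ (9 - 3)/2^7 = 6/2^7
|error| ≤ 0.0468750000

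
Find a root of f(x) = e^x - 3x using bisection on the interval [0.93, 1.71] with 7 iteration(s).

f(x) = e^x - 3x
Initial interval: [0.93, 1.71]

Iteration 1:
  c_1 = (0.930000 + 1.710000)/2 = 1.320000
  f(c_1) = f(1.320000) = -0.216579
  f(a) × f(c) ≥ 0, new interval: [1.320000, 1.710000]
Iteration 2:
  c_2 = (1.320000 + 1.710000)/2 = 1.515000
  f(c_2) = f(1.515000) = 0.004421
  f(a) × f(c) < 0, new interval: [1.320000, 1.515000]
Iteration 3:
  c_3 = (1.320000 + 1.515000)/2 = 1.417500
  f(c_3) = f(1.417500) = -0.125709
  f(a) × f(c) ≥ 0, new interval: [1.417500, 1.515000]
Iteration 4:
  c_4 = (1.417500 + 1.515000)/2 = 1.466250
  f(c_4) = f(1.466250) = -0.065794
  f(a) × f(c) ≥ 0, new interval: [1.466250, 1.515000]
Iteration 5:
  c_5 = (1.466250 + 1.515000)/2 = 1.490625
  f(c_5) = f(1.490625) = -0.032005
  f(a) × f(c) ≥ 0, new interval: [1.490625, 1.515000]
Iteration 6:
  c_6 = (1.490625 + 1.515000)/2 = 1.502813
  f(c_6) = f(1.502813) = -0.014126
  f(a) × f(c) ≥ 0, new interval: [1.502813, 1.515000]
Iteration 7:
  c_7 = (1.502813 + 1.515000)/2 = 1.508906
  f(c_7) = f(1.508906) = -0.004936
  f(a) × f(c) ≥ 0, new interval: [1.508906, 1.515000]

After 7 iteration(s), the approximation is c_7 = 1.508906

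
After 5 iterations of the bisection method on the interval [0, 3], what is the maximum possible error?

Bisection error bound: |error| ≤ (b-a)/2^n
|error| ≤ (3 - 0)/2^5 = 3/2^5
|error| ≤ 0.0937500000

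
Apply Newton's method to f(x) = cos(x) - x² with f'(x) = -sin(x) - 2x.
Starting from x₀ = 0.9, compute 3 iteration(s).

f(x) = cos(x) - x²
f'(x) = -sin(x) - 2x
x₀ = 0.9

Newton-Raphson formula: x_{n+1} = x_n - f(x_n)/f'(x_n)

Iteration 1:
  f(0.900000) = -0.188390
  f'(0.900000) = -2.583327
  x_1 = 0.900000 - (-0.188390)/(-2.583327) = 0.827075
Iteration 2:
  f(0.827075) = -0.007021
  f'(0.827075) = -2.390103
  x_2 = 0.827075 - (-0.007021)/(-2.390103) = 0.824137
Iteration 3:
  f(0.824137) = -0.000012
  f'(0.824137) = -2.382236
  x_3 = 0.824137 - (-0.000012)/(-2.382236) = 0.824132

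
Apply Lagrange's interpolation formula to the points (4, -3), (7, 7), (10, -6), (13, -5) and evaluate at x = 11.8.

Lagrange interpolation formula:
P(x) = Σ yᵢ × Lᵢ(x)
where Lᵢ(x) = Π_{j≠i} (x - xⱼ)/(xᵢ - xⱼ)

L_0(11.8) = (11.8 - 7)/(4 - 7) × (11.8 - 10)/(4 - 10) × (11.8 - 13)/(4 - 13) = 0.064000
L_1(11.8) = (11.8 - 4)/(7 - 4) × (11.8 - 10)/(7 - 10) × (11.8 - 13)/(7 - 13) = -0.312000
L_2(11.8) = (11.8 - 4)/(10 - 4) × (11.8 - 7)/(10 - 7) × (11.8 - 13)/(10 - 13) = 0.832000
L_3(11.8) = (11.8 - 4)/(13 - 4) × (11.8 - 7)/(13 - 7) × (11.8 - 10)/(13 - 10) = 0.416000

P(11.8) = (-3)×L_0(11.8) + 7×L_1(11.8) + (-6)×L_2(11.8) + (-5)×L_3(11.8)
P(11.8) = -9.448000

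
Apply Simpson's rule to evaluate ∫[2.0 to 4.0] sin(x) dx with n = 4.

f(x) = sin(x)
a = 2.0, b = 4.0, n = 4
h = (b - a)/n = 0.500000

Simpson's rule: (h/3)[f(x₀) + 4f(x₁) + 2f(x₂) + ... + f(xₙ)]

x_0 = 2.0000, f(x_0) = 0.909297, coefficient = 1
x_1 = 2.5000, f(x_1) = 0.598472, coefficient = 4
x_2 = 3.0000, f(x_2) = 0.141120, coefficient = 2
x_3 = 3.5000, f(x_3) = -0.350783, coefficient = 4
x_4 = 4.0000, f(x_4) = -0.756802, coefficient = 1

I ≈ (0.500000/3) × 1.425491 = 0.237582
Exact value: 0.237497
Error: 0.000085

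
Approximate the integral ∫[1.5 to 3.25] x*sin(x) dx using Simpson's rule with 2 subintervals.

f(x) = x*sin(x)
a = 1.5, b = 3.25, n = 2
h = (b - a)/n = 0.875000

Simpson's rule: (h/3)[f(x₀) + 4f(x₁) + 2f(x₂) + ... + f(xₙ)]

x_0 = 1.5000, f(x_0) = 1.496242, coefficient = 1
x_1 = 2.3750, f(x_1) = 1.647502, coefficient = 4
x_2 = 3.2500, f(x_2) = -0.351634, coefficient = 1

I ≈ (0.875000/3) × 7.734616 = 2.255930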